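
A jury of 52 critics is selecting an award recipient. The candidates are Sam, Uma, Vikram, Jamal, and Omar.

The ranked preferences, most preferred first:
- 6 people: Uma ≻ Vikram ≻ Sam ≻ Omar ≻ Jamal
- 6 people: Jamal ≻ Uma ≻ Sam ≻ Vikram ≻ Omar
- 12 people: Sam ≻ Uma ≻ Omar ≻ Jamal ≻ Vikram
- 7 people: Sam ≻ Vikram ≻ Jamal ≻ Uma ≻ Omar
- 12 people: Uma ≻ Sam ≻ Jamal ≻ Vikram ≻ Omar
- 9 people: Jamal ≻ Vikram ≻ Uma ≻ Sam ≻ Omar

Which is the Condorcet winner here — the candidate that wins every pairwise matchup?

Uma

Uma vs Sam: 33–19
Uma vs Vikram: 36–16
Uma vs Jamal: 30–22
Uma vs Omar: 52–0
Uma beats every other candidate.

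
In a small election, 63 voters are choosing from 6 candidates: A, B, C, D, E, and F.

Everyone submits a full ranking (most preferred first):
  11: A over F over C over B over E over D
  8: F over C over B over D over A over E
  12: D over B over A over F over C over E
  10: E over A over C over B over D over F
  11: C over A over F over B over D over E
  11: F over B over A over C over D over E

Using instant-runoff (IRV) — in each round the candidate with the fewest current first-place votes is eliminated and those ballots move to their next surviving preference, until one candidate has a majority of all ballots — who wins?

Round 1: A 11, B 0, C 11, D 12, E 10, F 19. B eliminated.
Round 2: A 11, C 11, D 12, E 10, F 19. E eliminated.
Round 3: A 21, C 11, D 12, F 19. C eliminated.
Round 4: A 32, D 12, F 19. A has a majority (≥32).

A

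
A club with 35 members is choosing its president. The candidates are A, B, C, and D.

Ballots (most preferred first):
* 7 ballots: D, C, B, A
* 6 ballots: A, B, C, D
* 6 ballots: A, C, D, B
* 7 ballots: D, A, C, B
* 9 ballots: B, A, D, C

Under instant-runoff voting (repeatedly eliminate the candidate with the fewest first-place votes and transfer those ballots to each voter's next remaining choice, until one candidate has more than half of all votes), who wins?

Round 1: A 12, B 9, C 0, D 14. C eliminated.
Round 2: A 12, B 9, D 14. B eliminated.
Round 3: A 21, D 14. A has a majority (≥18).

A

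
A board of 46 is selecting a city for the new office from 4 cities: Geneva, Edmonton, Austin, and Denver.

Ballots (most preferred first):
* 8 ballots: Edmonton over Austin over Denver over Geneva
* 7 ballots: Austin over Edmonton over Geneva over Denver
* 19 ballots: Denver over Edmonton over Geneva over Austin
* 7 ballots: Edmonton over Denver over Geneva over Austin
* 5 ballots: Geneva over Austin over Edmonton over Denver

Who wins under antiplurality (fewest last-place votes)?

Edmonton

Last-place votes: Geneva 8, Edmonton 0, Austin 26, Denver 12.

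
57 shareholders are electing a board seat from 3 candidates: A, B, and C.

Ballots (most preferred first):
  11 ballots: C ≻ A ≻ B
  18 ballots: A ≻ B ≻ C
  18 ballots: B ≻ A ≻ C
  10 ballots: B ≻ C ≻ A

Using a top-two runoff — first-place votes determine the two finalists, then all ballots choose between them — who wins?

A

Round 1 first-place votes: A 18, B 28, C 11. B and A advance.
Runoff: B is ranked above A on 28 ballots, A above B on 29.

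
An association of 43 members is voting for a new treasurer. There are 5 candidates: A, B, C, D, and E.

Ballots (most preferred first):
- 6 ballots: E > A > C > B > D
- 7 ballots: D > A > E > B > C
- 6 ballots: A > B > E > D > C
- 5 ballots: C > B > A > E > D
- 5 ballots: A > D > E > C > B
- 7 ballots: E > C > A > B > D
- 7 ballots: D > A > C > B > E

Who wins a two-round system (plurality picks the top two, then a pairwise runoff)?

Round 1 first-place votes: A 11, B 0, C 5, D 14, E 13. D and E advance.
Runoff: D is ranked above E on 19 ballots, E above D on 24.

E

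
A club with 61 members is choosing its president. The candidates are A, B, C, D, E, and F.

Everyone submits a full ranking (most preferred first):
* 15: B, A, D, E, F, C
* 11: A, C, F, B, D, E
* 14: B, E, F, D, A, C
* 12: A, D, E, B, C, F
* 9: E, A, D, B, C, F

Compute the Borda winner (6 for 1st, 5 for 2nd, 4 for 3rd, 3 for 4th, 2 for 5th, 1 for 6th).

A: 15×5 + 11×6 + 14×2 + 12×6 + 9×5 = 286
B: 15×6 + 11×3 + 14×6 + 12×3 + 9×3 = 270
C: 15×1 + 11×5 + 14×1 + 12×2 + 9×2 = 126
D: 15×4 + 11×2 + 14×3 + 12×5 + 9×4 = 220
E: 15×3 + 11×1 + 14×5 + 12×4 + 9×6 = 228
F: 15×2 + 11×4 + 14×4 + 12×1 + 9×1 = 151

A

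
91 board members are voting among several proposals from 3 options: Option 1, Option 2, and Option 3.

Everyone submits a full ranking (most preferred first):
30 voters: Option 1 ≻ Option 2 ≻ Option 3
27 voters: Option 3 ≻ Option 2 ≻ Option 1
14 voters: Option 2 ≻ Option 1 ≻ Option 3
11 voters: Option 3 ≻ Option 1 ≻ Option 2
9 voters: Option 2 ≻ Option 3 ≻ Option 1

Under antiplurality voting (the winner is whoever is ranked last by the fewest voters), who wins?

Last-place votes: Option 1 36, Option 2 11, Option 3 44.

Option 2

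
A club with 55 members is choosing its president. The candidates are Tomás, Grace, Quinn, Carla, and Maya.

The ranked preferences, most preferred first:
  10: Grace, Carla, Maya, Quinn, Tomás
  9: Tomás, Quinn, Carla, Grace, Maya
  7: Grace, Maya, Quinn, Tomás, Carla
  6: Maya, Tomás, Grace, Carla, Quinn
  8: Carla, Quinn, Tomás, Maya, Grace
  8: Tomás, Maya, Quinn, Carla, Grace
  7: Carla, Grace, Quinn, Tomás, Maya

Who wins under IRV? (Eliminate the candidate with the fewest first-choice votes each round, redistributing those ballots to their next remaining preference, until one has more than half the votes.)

Round 1: Tomás 17, Grace 17, Quinn 0, Carla 15, Maya 6. Quinn eliminated.
Round 2: Tomás 17, Grace 17, Carla 15, Maya 6. Maya eliminated.
Round 3: Tomás 23, Grace 17, Carla 15. Carla eliminated.
Round 4: Tomás 31, Grace 24. Tomás has a majority (≥28).

Tomás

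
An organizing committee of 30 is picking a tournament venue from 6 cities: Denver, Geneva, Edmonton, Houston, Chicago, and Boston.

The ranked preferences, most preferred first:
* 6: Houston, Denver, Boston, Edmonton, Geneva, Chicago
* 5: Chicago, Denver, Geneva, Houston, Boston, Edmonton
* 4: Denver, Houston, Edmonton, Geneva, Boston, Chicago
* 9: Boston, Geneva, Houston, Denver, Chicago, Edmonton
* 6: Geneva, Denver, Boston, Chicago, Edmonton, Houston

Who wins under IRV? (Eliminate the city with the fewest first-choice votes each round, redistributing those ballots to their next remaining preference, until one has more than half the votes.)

Geneva

Round 1: Denver 4, Geneva 6, Edmonton 0, Houston 6, Chicago 5, Boston 9. Edmonton eliminated.
Round 2: Denver 4, Geneva 6, Houston 6, Chicago 5, Boston 9. Denver eliminated.
Round 3: Geneva 6, Houston 10, Chicago 5, Boston 9. Chicago eliminated.
Round 4: Geneva 11, Houston 10, Boston 9. Boston eliminated.
Round 5: Geneva 20, Houston 10. Geneva has a majority (≥16).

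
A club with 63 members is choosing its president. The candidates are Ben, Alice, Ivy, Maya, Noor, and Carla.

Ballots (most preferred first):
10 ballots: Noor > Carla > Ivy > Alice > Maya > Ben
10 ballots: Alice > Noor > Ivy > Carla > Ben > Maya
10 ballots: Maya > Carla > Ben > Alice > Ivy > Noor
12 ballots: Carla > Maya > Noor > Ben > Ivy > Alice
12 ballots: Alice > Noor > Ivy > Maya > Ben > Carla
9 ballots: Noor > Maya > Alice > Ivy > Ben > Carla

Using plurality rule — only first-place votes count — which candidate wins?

Alice

First-place votes: Ben 0, Alice 22, Ivy 0, Maya 10, Noor 19, Carla 12.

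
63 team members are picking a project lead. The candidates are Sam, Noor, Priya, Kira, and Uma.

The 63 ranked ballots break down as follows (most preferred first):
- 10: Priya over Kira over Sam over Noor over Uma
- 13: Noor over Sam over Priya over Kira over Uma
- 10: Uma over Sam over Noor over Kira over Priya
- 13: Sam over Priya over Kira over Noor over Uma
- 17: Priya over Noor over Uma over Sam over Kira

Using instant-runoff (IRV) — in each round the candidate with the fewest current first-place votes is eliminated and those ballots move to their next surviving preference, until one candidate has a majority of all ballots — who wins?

Round 1: Sam 13, Noor 13, Priya 27, Kira 0, Uma 10. Kira eliminated.
Round 2: Sam 13, Noor 13, Priya 27, Uma 10. Uma eliminated.
Round 3: Sam 23, Noor 13, Priya 27. Noor eliminated.
Round 4: Sam 36, Priya 27. Sam has a majority (≥32).

Sam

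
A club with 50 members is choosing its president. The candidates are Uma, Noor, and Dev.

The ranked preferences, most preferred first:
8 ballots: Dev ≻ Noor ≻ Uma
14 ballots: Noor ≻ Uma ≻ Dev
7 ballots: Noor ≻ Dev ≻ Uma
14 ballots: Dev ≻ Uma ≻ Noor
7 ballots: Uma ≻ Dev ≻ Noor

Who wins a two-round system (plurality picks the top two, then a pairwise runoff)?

Dev

Round 1 first-place votes: Uma 7, Noor 21, Dev 22. Dev and Noor advance.
Runoff: Dev is ranked above Noor on 29 ballots, Noor above Dev on 21.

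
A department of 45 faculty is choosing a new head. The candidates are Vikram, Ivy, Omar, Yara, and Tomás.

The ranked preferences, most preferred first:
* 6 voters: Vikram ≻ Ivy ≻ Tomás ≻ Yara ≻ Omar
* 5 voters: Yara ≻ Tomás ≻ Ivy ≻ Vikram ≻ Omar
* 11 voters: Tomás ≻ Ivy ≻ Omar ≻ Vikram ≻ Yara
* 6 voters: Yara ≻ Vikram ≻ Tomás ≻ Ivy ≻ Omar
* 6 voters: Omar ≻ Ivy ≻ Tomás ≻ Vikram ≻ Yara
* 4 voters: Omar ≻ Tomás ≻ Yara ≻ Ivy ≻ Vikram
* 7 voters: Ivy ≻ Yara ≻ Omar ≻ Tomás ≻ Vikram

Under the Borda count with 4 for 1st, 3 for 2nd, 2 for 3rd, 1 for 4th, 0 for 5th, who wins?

Vikram: 6×4 + 5×1 + 11×1 + 6×3 + 6×1 + 4×0 + 7×0 = 64
Ivy: 6×3 + 5×2 + 11×3 + 6×1 + 6×3 + 4×1 + 7×4 = 117
Omar: 6×0 + 5×0 + 11×2 + 6×0 + 6×4 + 4×4 + 7×2 = 76
Yara: 6×1 + 5×4 + 11×0 + 6×4 + 6×0 + 4×2 + 7×3 = 79
Tomás: 6×2 + 5×3 + 11×4 + 6×2 + 6×2 + 4×3 + 7×1 = 114

Ivy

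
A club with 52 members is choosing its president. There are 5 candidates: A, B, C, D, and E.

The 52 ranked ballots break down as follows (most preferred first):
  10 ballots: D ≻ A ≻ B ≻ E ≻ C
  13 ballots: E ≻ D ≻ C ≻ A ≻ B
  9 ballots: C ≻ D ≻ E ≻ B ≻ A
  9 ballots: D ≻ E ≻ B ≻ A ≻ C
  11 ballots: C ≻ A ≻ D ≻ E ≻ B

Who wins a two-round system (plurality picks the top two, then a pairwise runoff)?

D

Round 1 first-place votes: A 0, B 0, C 20, D 19, E 13. C and D advance.
Runoff: C is ranked above D on 20 ballots, D above C on 32.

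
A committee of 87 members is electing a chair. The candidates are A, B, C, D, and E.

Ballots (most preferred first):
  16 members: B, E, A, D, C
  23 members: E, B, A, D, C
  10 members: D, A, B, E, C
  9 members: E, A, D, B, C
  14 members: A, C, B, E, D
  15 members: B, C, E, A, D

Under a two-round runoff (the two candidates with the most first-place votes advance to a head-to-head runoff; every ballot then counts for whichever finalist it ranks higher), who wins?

B

Round 1 first-place votes: A 14, B 31, C 0, D 10, E 32. E and B advance.
Runoff: E is ranked above B on 32 ballots, B above E on 55.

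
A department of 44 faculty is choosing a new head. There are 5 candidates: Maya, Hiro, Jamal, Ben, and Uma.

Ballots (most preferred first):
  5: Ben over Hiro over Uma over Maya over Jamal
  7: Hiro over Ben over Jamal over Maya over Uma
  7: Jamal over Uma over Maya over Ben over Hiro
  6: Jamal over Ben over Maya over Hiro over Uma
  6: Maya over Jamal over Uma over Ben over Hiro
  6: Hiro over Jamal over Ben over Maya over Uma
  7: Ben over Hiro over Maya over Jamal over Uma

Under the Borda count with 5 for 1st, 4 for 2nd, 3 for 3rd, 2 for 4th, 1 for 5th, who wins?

Maya: 5×2 + 7×2 + 7×3 + 6×3 + 6×5 + 6×2 + 7×3 = 126
Hiro: 5×4 + 7×5 + 7×1 + 6×2 + 6×1 + 6×5 + 7×4 = 138
Jamal: 5×1 + 7×3 + 7×5 + 6×5 + 6×4 + 6×4 + 7×2 = 153
Ben: 5×5 + 7×4 + 7×2 + 6×4 + 6×2 + 6×3 + 7×5 = 156
Uma: 5×3 + 7×1 + 7×4 + 6×1 + 6×3 + 6×1 + 7×1 = 87

Ben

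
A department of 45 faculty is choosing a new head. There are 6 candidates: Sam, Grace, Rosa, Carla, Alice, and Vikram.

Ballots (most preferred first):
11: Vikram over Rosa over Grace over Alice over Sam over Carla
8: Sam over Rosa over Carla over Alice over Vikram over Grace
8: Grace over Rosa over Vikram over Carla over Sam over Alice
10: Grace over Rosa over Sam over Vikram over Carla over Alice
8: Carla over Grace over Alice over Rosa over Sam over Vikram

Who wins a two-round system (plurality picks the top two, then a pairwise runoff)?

Grace

Round 1 first-place votes: Sam 8, Grace 18, Rosa 0, Carla 8, Alice 0, Vikram 11. Grace and Vikram advance.
Runoff: Grace is ranked above Vikram on 26 ballots, Vikram above Grace on 19.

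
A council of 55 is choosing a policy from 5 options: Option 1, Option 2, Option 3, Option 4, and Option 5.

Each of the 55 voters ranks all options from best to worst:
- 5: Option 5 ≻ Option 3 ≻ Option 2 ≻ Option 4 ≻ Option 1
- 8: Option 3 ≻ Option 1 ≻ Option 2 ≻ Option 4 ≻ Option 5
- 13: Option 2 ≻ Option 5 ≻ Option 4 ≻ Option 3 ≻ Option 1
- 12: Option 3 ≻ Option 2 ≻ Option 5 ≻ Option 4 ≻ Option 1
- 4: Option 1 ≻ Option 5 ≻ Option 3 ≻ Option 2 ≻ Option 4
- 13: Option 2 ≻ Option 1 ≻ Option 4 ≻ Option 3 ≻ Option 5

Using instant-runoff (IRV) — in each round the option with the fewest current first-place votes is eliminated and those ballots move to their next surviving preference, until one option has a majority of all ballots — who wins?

Option 3

Round 1: Option 1 4, Option 2 26, Option 3 20, Option 4 0, Option 5 5. Option 4 eliminated.
Round 2: Option 1 4, Option 2 26, Option 3 20, Option 5 5. Option 1 eliminated.
Round 3: Option 2 26, Option 3 20, Option 5 9. Option 5 eliminated.
Round 4: Option 2 26, Option 3 29. Option 3 has a majority (≥28).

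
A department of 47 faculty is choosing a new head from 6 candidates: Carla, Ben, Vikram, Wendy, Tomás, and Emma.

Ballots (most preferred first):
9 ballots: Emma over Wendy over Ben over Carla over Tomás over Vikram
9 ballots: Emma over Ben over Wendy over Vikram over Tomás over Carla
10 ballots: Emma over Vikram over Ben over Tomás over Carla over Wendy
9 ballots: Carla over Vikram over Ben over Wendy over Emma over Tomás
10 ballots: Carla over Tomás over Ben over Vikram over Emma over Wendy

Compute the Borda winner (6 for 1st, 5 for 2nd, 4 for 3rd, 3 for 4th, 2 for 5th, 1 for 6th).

Emma

Carla: 9×3 + 9×1 + 10×2 + 9×6 + 10×6 = 170
Ben: 9×4 + 9×5 + 10×4 + 9×4 + 10×4 = 197
Vikram: 9×1 + 9×3 + 10×5 + 9×5 + 10×3 = 161
Wendy: 9×5 + 9×4 + 10×1 + 9×3 + 10×1 = 128
Tomás: 9×2 + 9×2 + 10×3 + 9×1 + 10×5 = 125
Emma: 9×6 + 9×6 + 10×6 + 9×2 + 10×2 = 206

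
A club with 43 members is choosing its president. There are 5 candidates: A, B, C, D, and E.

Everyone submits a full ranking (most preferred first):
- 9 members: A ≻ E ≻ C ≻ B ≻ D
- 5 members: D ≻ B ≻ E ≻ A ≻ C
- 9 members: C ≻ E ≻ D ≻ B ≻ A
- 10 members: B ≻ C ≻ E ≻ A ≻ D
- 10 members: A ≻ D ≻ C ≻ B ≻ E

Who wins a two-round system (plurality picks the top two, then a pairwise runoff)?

Round 1 first-place votes: A 19, B 10, C 9, D 5, E 0. A and B advance.
Runoff: A is ranked above B on 19 ballots, B above A on 24.

B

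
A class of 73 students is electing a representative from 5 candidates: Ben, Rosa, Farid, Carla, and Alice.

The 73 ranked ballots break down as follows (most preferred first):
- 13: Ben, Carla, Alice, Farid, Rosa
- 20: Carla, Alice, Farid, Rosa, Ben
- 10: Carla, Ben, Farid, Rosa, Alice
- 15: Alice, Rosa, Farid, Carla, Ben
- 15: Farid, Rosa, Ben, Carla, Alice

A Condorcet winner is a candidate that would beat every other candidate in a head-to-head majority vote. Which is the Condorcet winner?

Carla vs Ben: 45–28
Carla vs Rosa: 43–30
Carla vs Farid: 43–30
Carla vs Alice: 58–15
Carla beats every other candidate.

Carla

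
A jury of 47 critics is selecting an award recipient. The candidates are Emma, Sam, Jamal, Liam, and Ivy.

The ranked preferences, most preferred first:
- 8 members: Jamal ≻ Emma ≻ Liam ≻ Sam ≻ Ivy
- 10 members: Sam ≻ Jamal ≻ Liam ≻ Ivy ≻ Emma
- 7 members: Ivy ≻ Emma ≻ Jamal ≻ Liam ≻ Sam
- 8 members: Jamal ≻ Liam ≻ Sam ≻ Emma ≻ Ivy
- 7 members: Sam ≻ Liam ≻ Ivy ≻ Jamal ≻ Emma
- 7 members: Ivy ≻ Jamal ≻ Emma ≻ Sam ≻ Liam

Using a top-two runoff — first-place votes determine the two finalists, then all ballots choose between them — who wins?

Round 1 first-place votes: Emma 0, Sam 17, Jamal 16, Liam 0, Ivy 14. Sam and Jamal advance.
Runoff: Sam is ranked above Jamal on 17 ballots, Jamal above Sam on 30.

Jamal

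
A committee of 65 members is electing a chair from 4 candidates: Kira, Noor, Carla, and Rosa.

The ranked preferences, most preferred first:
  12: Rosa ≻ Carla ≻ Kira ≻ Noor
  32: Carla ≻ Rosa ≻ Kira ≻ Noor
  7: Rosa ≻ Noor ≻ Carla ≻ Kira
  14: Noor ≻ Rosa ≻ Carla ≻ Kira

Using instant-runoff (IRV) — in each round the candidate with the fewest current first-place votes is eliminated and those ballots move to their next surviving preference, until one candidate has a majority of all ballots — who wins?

Round 1: Kira 0, Noor 14, Carla 32, Rosa 19. Kira eliminated.
Round 2: Noor 14, Carla 32, Rosa 19. Noor eliminated.
Round 3: Carla 32, Rosa 33. Rosa has a majority (≥33).

Rosa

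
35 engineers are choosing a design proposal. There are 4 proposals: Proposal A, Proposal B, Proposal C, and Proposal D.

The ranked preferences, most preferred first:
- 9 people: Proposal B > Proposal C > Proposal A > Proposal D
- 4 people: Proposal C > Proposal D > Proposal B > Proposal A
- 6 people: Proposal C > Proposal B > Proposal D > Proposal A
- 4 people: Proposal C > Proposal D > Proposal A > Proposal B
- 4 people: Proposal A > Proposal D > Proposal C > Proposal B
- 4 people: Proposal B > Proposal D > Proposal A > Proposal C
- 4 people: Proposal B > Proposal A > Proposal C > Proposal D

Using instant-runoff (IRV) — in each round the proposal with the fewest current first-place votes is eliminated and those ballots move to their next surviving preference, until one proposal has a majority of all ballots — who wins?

Round 1: Proposal A 4, Proposal B 17, Proposal C 14, Proposal D 0. Proposal D eliminated.
Round 2: Proposal A 4, Proposal B 17, Proposal C 14. Proposal A eliminated.
Round 3: Proposal B 17, Proposal C 18. Proposal C has a majority (≥18).

Proposal C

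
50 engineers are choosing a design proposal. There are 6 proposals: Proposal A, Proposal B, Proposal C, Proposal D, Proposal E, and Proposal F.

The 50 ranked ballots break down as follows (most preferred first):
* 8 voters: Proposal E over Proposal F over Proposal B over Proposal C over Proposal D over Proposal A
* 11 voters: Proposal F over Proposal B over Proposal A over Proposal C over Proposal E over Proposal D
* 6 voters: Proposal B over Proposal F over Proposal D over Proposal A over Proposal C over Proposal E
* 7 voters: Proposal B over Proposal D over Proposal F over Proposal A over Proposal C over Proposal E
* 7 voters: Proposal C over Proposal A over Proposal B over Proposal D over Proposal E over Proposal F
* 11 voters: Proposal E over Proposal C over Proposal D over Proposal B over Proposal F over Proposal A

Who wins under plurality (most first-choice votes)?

First-place votes: Proposal A 0, Proposal B 13, Proposal C 7, Proposal D 0, Proposal E 19, Proposal F 11.

Proposal E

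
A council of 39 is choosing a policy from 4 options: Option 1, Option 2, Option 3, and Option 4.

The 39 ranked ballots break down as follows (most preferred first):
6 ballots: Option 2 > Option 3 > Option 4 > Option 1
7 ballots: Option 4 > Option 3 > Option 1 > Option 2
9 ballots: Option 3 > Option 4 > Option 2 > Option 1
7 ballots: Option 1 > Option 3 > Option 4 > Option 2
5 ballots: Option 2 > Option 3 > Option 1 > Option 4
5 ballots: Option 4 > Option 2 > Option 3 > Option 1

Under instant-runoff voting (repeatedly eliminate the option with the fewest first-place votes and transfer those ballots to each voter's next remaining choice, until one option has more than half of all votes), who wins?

Round 1: Option 1 7, Option 2 11, Option 3 9, Option 4 12. Option 1 eliminated.
Round 2: Option 2 11, Option 3 16, Option 4 12. Option 2 eliminated.
Round 3: Option 3 27, Option 4 12. Option 3 has a majority (≥20).

Option 3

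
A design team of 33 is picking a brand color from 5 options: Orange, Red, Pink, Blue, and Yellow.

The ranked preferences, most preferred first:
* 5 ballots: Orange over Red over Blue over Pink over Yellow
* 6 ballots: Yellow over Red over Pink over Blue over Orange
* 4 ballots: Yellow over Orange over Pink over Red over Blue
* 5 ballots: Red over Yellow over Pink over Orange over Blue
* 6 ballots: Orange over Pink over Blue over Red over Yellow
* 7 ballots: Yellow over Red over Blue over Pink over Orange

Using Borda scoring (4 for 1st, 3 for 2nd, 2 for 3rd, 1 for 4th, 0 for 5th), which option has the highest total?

Orange: 5×4 + 6×0 + 4×3 + 5×1 + 6×4 + 7×0 = 61
Red: 5×3 + 6×3 + 4×1 + 5×4 + 6×1 + 7×3 = 84
Pink: 5×1 + 6×2 + 4×2 + 5×2 + 6×3 + 7×1 = 60
Blue: 5×2 + 6×1 + 4×0 + 5×0 + 6×2 + 7×2 = 42
Yellow: 5×0 + 6×4 + 4×4 + 5×3 + 6×0 + 7×4 = 83

Red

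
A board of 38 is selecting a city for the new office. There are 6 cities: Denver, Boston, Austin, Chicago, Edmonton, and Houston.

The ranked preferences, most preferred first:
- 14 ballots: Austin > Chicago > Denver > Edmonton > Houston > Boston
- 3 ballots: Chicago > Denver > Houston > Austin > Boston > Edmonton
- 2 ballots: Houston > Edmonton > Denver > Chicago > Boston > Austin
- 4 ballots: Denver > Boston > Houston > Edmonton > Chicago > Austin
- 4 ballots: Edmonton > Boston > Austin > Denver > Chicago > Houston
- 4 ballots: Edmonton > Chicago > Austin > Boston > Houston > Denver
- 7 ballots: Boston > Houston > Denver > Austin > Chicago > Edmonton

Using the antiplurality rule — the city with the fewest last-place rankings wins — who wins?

Last-place votes: Denver 4, Boston 14, Austin 6, Chicago 0, Edmonton 10, Houston 4.

Chicago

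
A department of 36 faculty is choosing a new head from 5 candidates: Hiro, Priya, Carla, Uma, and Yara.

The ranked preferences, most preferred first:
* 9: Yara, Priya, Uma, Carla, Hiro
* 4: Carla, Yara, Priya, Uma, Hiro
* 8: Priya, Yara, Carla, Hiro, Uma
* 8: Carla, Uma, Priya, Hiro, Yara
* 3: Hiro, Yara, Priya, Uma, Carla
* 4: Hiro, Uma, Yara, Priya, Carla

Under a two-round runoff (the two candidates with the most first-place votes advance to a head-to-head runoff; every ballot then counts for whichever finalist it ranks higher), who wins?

Yara

Round 1 first-place votes: Hiro 7, Priya 8, Carla 12, Uma 0, Yara 9. Carla and Yara advance.
Runoff: Carla is ranked above Yara on 12 ballots, Yara above Carla on 24.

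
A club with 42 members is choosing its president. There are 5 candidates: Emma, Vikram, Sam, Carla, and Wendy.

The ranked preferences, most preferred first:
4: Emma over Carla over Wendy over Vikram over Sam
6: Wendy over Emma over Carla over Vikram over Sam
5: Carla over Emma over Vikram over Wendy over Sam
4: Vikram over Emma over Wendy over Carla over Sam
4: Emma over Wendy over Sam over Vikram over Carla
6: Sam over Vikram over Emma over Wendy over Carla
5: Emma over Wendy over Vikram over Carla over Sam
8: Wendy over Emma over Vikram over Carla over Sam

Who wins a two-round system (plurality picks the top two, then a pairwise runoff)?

Emma

Round 1 first-place votes: Emma 13, Vikram 4, Sam 6, Carla 5, Wendy 14. Wendy and Emma advance.
Runoff: Wendy is ranked above Emma on 14 ballots, Emma above Wendy on 28.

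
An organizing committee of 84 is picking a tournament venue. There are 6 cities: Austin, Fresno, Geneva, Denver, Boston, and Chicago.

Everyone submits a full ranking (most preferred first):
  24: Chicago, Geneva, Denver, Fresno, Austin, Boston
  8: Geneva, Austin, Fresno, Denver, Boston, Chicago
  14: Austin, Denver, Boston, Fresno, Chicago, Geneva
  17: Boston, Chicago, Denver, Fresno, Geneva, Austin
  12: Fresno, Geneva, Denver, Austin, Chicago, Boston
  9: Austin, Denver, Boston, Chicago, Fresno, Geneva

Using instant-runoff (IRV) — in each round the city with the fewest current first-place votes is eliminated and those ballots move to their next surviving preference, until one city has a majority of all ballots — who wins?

Austin

Round 1: Austin 23, Fresno 12, Geneva 8, Denver 0, Boston 17, Chicago 24. Denver eliminated.
Round 2: Austin 23, Fresno 12, Geneva 8, Boston 17, Chicago 24. Geneva eliminated.
Round 3: Austin 31, Fresno 12, Boston 17, Chicago 24. Fresno eliminated.
Round 4: Austin 43, Boston 17, Chicago 24. Austin has a majority (≥43).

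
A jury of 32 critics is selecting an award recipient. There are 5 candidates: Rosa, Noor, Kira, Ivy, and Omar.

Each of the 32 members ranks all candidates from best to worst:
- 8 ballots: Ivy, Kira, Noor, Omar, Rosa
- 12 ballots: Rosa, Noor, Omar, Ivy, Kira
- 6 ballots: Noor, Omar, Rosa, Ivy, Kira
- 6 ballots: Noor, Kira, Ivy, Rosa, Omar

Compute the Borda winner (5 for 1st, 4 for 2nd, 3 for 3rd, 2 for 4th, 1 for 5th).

Rosa: 8×1 + 12×5 + 6×3 + 6×2 = 98
Noor: 8×3 + 12×4 + 6×5 + 6×5 = 132
Kira: 8×4 + 12×1 + 6×1 + 6×4 = 74
Ivy: 8×5 + 12×2 + 6×2 + 6×3 = 94
Omar: 8×2 + 12×3 + 6×4 + 6×1 = 82

Noor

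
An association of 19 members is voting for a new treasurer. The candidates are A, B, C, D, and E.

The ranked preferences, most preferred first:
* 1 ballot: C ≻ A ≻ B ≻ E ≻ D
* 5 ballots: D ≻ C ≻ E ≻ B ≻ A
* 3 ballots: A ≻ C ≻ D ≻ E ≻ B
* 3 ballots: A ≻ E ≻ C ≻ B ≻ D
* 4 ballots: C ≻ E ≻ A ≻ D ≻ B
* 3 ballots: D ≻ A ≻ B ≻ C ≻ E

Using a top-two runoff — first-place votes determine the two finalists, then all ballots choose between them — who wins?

A

Round 1 first-place votes: A 6, B 0, C 5, D 8, E 0. D and A advance.
Runoff: D is ranked above A on 8 ballots, A above D on 11.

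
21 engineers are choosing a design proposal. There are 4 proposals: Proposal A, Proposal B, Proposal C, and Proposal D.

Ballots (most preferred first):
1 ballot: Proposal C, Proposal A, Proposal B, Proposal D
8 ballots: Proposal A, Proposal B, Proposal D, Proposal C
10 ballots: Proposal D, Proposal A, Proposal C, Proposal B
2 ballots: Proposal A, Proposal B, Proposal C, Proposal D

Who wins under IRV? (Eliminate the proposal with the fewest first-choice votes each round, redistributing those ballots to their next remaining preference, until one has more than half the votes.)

Round 1: Proposal A 10, Proposal B 0, Proposal C 1, Proposal D 10. Proposal B eliminated.
Round 2: Proposal A 10, Proposal C 1, Proposal D 10. Proposal C eliminated.
Round 3: Proposal A 11, Proposal D 10. Proposal A has a majority (≥11).

Proposal A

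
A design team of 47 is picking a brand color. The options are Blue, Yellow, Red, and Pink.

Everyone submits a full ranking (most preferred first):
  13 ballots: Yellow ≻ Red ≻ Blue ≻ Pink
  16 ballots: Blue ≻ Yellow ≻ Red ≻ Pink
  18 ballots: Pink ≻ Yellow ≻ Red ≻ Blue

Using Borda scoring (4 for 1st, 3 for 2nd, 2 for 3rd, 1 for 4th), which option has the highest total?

Blue: 13×2 + 16×4 + 18×1 = 108
Yellow: 13×4 + 16×3 + 18×3 = 154
Red: 13×3 + 16×2 + 18×2 = 107
Pink: 13×1 + 16×1 + 18×4 = 101

Yellow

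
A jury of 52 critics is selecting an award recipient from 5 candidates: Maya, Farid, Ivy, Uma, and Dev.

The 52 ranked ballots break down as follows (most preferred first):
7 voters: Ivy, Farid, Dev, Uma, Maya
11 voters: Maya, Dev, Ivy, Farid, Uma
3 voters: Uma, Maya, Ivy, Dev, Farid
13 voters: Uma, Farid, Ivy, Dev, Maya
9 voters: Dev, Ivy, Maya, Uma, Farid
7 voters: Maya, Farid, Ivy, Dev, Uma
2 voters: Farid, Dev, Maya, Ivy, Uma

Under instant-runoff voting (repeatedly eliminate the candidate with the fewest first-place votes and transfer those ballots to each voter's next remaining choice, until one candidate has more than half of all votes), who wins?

Dev

Round 1: Maya 18, Farid 2, Ivy 7, Uma 16, Dev 9. Farid eliminated.
Round 2: Maya 18, Ivy 7, Uma 16, Dev 11. Ivy eliminated.
Round 3: Maya 18, Uma 16, Dev 18. Uma eliminated.
Round 4: Maya 21, Dev 31. Dev has a majority (≥27).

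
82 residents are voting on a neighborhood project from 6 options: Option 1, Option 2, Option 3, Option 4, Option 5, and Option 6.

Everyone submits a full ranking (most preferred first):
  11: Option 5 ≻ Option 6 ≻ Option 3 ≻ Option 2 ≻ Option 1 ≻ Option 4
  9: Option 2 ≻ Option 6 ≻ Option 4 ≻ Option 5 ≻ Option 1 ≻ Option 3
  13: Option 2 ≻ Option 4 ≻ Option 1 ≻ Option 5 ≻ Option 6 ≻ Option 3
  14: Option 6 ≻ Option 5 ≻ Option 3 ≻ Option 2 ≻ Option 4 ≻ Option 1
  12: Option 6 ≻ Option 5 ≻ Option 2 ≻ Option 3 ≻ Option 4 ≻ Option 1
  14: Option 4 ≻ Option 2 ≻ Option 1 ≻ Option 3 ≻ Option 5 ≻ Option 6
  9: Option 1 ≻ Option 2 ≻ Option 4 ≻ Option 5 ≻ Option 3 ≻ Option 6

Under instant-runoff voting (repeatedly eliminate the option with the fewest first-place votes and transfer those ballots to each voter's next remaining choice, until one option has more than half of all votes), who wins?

Option 2

Round 1: Option 1 9, Option 2 22, Option 3 0, Option 4 14, Option 5 11, Option 6 26. Option 3 eliminated.
Round 2: Option 1 9, Option 2 22, Option 4 14, Option 5 11, Option 6 26. Option 1 eliminated.
Round 3: Option 2 31, Option 4 14, Option 5 11, Option 6 26. Option 5 eliminated.
Round 4: Option 2 31, Option 4 14, Option 6 37. Option 4 eliminated.
Round 5: Option 2 45, Option 6 37. Option 2 has a majority (≥42).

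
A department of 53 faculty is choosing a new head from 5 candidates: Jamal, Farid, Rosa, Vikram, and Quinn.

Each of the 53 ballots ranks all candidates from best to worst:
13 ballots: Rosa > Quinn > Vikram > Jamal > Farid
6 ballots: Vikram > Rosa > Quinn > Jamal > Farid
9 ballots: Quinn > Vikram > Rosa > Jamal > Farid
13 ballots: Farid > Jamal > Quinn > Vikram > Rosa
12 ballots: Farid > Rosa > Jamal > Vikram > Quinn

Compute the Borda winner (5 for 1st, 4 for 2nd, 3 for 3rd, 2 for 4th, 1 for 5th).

Jamal: 13×2 + 6×2 + 9×2 + 13×4 + 12×3 = 144
Farid: 13×1 + 6×1 + 9×1 + 13×5 + 12×5 = 153
Rosa: 13×5 + 6×4 + 9×3 + 13×1 + 12×4 = 177
Vikram: 13×3 + 6×5 + 9×4 + 13×2 + 12×2 = 155
Quinn: 13×4 + 6×3 + 9×5 + 13×3 + 12×1 = 166

Rosa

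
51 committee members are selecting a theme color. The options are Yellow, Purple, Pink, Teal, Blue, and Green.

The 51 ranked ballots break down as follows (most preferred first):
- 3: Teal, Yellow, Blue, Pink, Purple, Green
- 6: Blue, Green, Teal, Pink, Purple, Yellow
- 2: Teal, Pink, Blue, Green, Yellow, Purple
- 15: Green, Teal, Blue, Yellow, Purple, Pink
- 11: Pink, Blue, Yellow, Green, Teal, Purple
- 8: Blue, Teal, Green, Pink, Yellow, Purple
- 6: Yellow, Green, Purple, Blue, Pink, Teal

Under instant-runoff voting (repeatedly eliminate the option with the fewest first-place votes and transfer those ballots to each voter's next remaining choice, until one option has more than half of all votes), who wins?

Round 1: Yellow 6, Purple 0, Pink 11, Teal 5, Blue 14, Green 15. Purple eliminated.
Round 2: Yellow 6, Pink 11, Teal 5, Blue 14, Green 15. Teal eliminated.
Round 3: Yellow 9, Pink 13, Blue 14, Green 15. Yellow eliminated.
Round 4: Pink 13, Blue 17, Green 21. Pink eliminated.
Round 5: Blue 30, Green 21. Blue has a majority (≥26).

Blue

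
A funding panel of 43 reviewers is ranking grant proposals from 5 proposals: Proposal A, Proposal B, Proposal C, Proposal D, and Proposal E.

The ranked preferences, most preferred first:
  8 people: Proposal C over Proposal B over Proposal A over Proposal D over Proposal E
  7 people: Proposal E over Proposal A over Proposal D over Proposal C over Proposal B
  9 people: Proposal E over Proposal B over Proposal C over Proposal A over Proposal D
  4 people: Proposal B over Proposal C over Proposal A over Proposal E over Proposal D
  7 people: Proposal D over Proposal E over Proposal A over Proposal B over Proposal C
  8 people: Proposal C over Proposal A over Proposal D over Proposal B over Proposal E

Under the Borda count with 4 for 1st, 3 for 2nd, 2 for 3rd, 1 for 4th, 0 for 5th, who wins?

Proposal A: 8×2 + 7×3 + 9×1 + 4×2 + 7×2 + 8×3 = 92
Proposal B: 8×3 + 7×0 + 9×3 + 4×4 + 7×1 + 8×1 = 82
Proposal C: 8×4 + 7×1 + 9×2 + 4×3 + 7×0 + 8×4 = 101
Proposal D: 8×1 + 7×2 + 9×0 + 4×0 + 7×4 + 8×2 = 66
Proposal E: 8×0 + 7×4 + 9×4 + 4×1 + 7×3 + 8×0 = 89

Proposal C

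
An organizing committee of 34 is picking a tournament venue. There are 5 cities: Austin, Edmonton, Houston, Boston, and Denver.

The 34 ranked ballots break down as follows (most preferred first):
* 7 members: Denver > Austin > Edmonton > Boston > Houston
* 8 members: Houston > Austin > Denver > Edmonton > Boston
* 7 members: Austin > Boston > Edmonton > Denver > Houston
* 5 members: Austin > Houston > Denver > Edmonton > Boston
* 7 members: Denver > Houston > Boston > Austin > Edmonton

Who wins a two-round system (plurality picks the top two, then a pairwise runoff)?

Austin

Round 1 first-place votes: Austin 12, Edmonton 0, Houston 8, Boston 0, Denver 14. Denver and Austin advance.
Runoff: Denver is ranked above Austin on 14 ballots, Austin above Denver on 20.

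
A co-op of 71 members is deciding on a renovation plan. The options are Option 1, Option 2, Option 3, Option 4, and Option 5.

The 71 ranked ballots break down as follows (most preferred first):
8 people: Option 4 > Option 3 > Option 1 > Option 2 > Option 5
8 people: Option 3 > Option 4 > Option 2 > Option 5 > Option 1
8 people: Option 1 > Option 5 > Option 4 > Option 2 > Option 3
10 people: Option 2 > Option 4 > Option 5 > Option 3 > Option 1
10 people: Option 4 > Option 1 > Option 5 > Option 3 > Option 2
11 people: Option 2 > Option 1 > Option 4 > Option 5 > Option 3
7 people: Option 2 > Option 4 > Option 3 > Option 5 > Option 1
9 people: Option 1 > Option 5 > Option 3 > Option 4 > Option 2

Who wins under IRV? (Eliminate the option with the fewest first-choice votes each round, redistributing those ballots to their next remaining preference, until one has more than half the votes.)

Option 4

Round 1: Option 1 17, Option 2 28, Option 3 8, Option 4 18, Option 5 0. Option 5 eliminated.
Round 2: Option 1 17, Option 2 28, Option 3 8, Option 4 18. Option 3 eliminated.
Round 3: Option 1 17, Option 2 28, Option 4 26. Option 1 eliminated.
Round 4: Option 2 28, Option 4 43. Option 4 has a majority (≥36).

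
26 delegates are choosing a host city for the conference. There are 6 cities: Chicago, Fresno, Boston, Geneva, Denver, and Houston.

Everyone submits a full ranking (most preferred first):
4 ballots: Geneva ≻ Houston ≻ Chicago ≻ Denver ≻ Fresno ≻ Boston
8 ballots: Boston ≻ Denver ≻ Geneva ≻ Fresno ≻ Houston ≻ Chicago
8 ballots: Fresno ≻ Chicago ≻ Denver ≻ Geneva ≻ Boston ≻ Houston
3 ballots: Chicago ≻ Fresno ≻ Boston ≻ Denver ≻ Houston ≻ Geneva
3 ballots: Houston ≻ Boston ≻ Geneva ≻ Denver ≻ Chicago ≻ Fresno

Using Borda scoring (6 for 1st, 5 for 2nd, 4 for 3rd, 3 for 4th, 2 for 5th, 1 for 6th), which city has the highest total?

Denver

Chicago: 4×4 + 8×1 + 8×5 + 3×6 + 3×2 = 88
Fresno: 4×2 + 8×3 + 8×6 + 3×5 + 3×1 = 98
Boston: 4×1 + 8×6 + 8×2 + 3×4 + 3×5 = 95
Geneva: 4×6 + 8×4 + 8×3 + 3×1 + 3×4 = 95
Denver: 4×3 + 8×5 + 8×4 + 3×3 + 3×3 = 102
Houston: 4×5 + 8×2 + 8×1 + 3×2 + 3×6 = 68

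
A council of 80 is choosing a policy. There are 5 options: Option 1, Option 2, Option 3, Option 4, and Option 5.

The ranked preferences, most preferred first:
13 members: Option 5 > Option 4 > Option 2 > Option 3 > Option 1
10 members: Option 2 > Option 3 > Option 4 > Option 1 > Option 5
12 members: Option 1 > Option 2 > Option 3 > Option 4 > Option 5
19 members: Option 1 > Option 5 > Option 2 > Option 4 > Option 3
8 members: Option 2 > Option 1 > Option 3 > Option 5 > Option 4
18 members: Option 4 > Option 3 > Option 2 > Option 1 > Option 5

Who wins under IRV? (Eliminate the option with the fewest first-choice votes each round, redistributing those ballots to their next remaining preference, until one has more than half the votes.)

Round 1: Option 1 31, Option 2 18, Option 3 0, Option 4 18, Option 5 13. Option 3 eliminated.
Round 2: Option 1 31, Option 2 18, Option 4 18, Option 5 13. Option 5 eliminated.
Round 3: Option 1 31, Option 2 18, Option 4 31. Option 2 eliminated.
Round 4: Option 1 39, Option 4 41. Option 4 has a majority (≥41).

Option 4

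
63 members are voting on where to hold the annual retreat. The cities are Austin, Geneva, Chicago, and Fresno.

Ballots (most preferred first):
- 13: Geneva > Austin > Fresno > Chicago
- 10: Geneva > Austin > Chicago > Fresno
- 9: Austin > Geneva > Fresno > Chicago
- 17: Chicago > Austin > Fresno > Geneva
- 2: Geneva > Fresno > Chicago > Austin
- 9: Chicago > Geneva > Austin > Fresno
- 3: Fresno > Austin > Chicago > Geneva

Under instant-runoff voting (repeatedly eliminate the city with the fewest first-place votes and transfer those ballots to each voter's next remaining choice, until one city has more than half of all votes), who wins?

Round 1: Austin 9, Geneva 25, Chicago 26, Fresno 3. Fresno eliminated.
Round 2: Austin 12, Geneva 25, Chicago 26. Austin eliminated.
Round 3: Geneva 34, Chicago 29. Geneva has a majority (≥32).

Geneva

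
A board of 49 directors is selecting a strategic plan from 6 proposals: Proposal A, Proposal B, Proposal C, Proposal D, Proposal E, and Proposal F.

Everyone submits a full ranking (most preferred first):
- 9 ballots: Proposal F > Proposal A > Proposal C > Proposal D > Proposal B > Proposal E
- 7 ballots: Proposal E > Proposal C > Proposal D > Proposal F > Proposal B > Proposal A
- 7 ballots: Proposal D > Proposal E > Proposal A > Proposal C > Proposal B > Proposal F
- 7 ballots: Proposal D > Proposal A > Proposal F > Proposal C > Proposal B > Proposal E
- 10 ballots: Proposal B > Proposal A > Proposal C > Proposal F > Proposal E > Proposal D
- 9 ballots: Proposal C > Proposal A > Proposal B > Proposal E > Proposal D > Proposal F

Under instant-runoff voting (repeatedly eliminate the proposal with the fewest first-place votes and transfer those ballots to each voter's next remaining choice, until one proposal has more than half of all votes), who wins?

Proposal C

Round 1: Proposal A 0, Proposal B 10, Proposal C 9, Proposal D 14, Proposal E 7, Proposal F 9. Proposal A eliminated.
Round 2: Proposal B 10, Proposal C 9, Proposal D 14, Proposal E 7, Proposal F 9. Proposal E eliminated.
Round 3: Proposal B 10, Proposal C 16, Proposal D 14, Proposal F 9. Proposal F eliminated.
Round 4: Proposal B 10, Proposal C 25, Proposal D 14. Proposal C has a majority (≥25).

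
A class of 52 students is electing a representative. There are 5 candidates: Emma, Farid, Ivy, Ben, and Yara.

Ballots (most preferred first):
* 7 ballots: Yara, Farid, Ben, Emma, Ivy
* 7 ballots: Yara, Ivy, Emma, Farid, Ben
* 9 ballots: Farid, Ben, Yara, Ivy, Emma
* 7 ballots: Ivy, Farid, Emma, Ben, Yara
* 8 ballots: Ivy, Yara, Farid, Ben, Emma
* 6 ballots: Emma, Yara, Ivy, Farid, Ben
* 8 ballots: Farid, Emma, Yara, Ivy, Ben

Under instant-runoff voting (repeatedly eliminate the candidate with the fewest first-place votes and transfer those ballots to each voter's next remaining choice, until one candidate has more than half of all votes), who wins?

Yara

Round 1: Emma 6, Farid 17, Ivy 15, Ben 0, Yara 14. Ben eliminated.
Round 2: Emma 6, Farid 17, Ivy 15, Yara 14. Emma eliminated.
Round 3: Farid 17, Ivy 15, Yara 20. Ivy eliminated.
Round 4: Farid 24, Yara 28. Yara has a majority (≥27).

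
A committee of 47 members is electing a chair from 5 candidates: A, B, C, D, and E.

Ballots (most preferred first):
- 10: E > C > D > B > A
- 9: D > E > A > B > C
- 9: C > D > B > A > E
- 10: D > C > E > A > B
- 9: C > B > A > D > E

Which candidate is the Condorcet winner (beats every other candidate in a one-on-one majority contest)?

C

C vs A: 38–9
C vs B: 38–9
C vs D: 28–19
C vs E: 28–19
C beats every other candidate.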